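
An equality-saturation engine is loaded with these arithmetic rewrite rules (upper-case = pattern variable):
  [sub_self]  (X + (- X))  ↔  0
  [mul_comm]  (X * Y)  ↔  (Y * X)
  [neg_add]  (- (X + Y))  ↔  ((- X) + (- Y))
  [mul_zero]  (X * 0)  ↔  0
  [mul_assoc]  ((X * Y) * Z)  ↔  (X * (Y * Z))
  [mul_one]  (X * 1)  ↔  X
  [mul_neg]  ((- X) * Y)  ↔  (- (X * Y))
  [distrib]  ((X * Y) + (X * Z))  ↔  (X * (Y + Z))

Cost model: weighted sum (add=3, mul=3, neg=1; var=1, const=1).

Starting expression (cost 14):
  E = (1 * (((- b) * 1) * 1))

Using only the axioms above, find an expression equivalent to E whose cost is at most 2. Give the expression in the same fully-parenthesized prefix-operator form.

(- b)   [cost 2]

1. [mul_one →] (((- b) * 1) * 1)  →  ((- b) * 1);  E = (1 * ((- b) * 1))
2. [mul_comm →] (1 * ((- b) * 1))  →  (((- b) * 1) * 1)
3. [mul_neg →] ((- b) * 1)  →  (- (b * 1));  E = ((- (b * 1)) * 1)
4. [mul_one →] (b * 1)  →  b;  E = ((- b) * 1)
5. [mul_neg →] ((- b) * 1)  →  (- (b * 1))
6. [mul_one →] (b * 1)  →  b;  cost 2 ≤ 2, done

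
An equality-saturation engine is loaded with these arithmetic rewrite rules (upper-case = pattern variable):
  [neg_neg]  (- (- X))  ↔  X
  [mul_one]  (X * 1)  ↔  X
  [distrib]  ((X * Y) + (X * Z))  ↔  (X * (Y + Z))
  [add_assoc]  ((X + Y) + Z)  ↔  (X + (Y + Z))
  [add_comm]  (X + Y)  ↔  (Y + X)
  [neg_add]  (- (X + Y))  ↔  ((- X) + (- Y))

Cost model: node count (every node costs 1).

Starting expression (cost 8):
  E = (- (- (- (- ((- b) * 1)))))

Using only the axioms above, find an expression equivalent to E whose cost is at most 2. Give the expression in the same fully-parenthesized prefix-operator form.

(- b)   [cost 2]

1. [mul_one →] ((- b) * 1)  →  (- b);  E = (- (- (- (- (- b)))))
2. [neg_neg →] (- (- (- (- b))))  →  (- (- b));  E = (- (- (- b)))
3. [neg_neg →] (- (- b))  →  b;  cost 2 ≤ 2, done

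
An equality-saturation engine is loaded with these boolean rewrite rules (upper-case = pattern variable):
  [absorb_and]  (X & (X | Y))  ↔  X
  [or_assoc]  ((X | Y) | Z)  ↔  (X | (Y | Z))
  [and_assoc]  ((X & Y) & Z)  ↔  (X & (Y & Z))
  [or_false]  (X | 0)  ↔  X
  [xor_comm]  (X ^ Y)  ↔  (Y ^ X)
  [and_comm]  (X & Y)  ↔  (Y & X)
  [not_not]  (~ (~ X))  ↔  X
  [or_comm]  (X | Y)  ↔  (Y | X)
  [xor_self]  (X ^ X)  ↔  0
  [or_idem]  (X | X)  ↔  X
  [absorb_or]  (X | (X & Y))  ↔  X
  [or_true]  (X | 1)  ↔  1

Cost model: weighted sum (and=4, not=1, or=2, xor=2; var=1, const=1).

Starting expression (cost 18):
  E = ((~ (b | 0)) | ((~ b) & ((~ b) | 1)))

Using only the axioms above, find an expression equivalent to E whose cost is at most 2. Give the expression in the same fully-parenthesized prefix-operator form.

(1) (b | 0)  =[or_false →]=  b    ⊢ ((~ b) | ((~ b) & ((~ b) | 1)))
(2) ((~ b) & ((~ b) | 1))  =[absorb_and →]=  (~ b)    ⊢ ((~ b) | (~ b))
(3) ((~ b) | (~ b))  =[or_idem →]=  (~ b)    ⊢ cost 2, within 2

(~ b)   [cost 2]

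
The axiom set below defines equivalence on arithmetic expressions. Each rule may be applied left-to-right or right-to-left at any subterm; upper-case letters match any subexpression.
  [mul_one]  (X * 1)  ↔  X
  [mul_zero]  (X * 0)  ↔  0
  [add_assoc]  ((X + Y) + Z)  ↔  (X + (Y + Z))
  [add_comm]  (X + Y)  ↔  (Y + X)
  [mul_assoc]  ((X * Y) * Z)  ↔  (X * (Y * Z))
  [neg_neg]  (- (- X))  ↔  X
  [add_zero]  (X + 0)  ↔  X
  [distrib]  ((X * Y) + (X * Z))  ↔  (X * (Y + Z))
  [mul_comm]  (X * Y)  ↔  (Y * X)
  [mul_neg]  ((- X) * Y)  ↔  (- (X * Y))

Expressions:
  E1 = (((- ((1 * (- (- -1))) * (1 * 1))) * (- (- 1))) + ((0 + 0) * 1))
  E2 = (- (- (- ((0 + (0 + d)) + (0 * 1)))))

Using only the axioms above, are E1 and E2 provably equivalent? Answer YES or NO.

Every axiom is a valid identity, so a rewrite proof would force E1 and E2 to agree under every assignment.
At d=0: E1 = 1 but E2 = 0; they differ, so no derivation exists.

NO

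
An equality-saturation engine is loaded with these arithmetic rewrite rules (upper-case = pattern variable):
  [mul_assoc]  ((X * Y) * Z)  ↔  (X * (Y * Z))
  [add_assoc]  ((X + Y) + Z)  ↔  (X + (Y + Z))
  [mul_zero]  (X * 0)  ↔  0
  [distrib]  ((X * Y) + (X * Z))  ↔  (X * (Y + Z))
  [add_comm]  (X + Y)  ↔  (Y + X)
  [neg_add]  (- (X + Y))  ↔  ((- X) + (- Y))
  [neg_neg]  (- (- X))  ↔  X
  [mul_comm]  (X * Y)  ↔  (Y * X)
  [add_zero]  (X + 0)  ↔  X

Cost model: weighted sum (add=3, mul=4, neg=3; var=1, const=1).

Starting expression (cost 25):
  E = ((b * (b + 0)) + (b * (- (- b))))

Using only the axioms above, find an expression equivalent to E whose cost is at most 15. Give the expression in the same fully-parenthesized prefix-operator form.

1. [neg_neg →] (- (- b))  →  b;  E = ((b * (b + 0)) + (b * b))
2. [mul_comm →] (b * (b + 0))  →  ((b + 0) * b);  E = (((b + 0) * b) + (b * b))
3. [add_zero →] (b + 0)  →  b;  cost 15 ≤ 15, done

((b * b) + (b * b))   [cost 15]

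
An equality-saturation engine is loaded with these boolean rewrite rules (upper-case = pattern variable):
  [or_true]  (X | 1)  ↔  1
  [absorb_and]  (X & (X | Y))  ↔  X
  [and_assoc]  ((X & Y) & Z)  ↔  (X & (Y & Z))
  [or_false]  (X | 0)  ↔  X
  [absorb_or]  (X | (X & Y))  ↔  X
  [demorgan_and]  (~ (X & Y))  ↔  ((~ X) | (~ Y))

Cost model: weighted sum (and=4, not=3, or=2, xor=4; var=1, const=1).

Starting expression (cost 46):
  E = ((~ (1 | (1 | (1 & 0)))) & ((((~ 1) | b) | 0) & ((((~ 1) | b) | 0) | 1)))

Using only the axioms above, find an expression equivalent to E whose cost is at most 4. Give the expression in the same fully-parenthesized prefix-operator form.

step 1: absorb_and (→) rewrites ((((~ 1) | b) | 0) & ((((~ 1) | b) | 0) | 1)) into (((~ 1) | b) | 0), now ((~ (1 | (1 | (1 & 0)))) & (((~ 1) | b) | 0))
step 2: or_false (→) rewrites (((~ 1) | b) | 0) into ((~ 1) | b), now ((~ (1 | (1 | (1 & 0)))) & ((~ 1) | b))
step 3: absorb_or (→) rewrites (1 | (1 & 0)) into 1, now ((~ (1 | 1)) & ((~ 1) | b))
step 4: or_true (→) rewrites (1 | 1) into 1, now ((~ 1) & ((~ 1) | b))
step 5: absorb_and (→) rewrites ((~ 1) & ((~ 1) | b)) into (~ 1), reaching cost 4 (bound 4)

(~ 1)   [cost 4]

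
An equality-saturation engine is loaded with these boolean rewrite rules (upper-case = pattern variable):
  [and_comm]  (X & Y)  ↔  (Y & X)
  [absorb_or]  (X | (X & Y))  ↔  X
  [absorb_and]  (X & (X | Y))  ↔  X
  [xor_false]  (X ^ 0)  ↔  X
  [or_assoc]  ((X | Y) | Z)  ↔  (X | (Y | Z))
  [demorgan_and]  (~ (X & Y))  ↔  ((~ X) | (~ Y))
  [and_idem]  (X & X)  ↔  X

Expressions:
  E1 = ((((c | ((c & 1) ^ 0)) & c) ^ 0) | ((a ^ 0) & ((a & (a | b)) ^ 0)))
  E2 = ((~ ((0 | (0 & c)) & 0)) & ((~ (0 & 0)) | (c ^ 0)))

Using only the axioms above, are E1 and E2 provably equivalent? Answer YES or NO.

NO

All listed rules preserve value, hence provable equivalence implies equal values everywhere; look for a separating assignment.
a=0, b=0, c=0 gives E1 ↦ 0, E2 ↦ 1; values differ ⇒ not provably equivalent.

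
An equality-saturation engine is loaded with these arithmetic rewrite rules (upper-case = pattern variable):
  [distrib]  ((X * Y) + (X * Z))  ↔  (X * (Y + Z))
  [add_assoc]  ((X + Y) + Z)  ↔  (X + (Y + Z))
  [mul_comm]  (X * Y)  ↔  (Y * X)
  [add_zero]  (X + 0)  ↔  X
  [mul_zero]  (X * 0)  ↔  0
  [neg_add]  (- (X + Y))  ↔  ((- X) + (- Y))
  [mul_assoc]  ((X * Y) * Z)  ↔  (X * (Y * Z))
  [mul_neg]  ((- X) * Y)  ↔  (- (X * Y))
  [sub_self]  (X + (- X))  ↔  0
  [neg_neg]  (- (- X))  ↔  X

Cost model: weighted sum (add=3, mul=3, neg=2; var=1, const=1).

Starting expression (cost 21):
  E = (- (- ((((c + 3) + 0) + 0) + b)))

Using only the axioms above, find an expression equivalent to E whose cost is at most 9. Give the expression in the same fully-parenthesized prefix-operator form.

((c + 3) + b)   [cost 9]

1. [add_zero →] (((c + 3) + 0) + 0)  →  ((c + 3) + 0);  E = (- (- (((c + 3) + 0) + b)))
2. [add_zero →] ((c + 3) + 0)  →  (c + 3);  E = (- (- ((c + 3) + b)))
3. [neg_neg →] (- (- ((c + 3) + b)))  →  ((c + 3) + b);  cost 9 ≤ 9, done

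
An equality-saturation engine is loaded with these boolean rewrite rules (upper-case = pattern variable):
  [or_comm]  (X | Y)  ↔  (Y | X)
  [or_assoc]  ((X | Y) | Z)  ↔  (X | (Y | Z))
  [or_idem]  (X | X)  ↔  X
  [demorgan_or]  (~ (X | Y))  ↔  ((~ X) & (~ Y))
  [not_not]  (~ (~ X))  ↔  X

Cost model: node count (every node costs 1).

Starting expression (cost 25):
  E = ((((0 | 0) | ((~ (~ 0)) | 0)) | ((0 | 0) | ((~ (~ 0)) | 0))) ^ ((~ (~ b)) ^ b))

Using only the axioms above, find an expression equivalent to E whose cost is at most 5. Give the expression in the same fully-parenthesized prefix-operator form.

1. [or_idem →] (((0 | 0) | ((~ (~ 0)) | 0)) | ((0 | 0) | ((~ (~ 0)) | 0)))  →  ((0 | 0) | ((~ (~ 0)) | 0));  E = (((0 | 0) | ((~ (~ 0)) | 0)) ^ ((~ (~ b)) ^ b))
2. [not_not →] (~ (~ 0))  →  0;  E = (((0 | 0) | (0 | 0)) ^ ((~ (~ b)) ^ b))
3. [or_idem →] ((0 | 0) | (0 | 0))  →  (0 | 0);  E = ((0 | 0) ^ ((~ (~ b)) ^ b))
4. [not_not →] (~ (~ b))  →  b;  E = ((0 | 0) ^ (b ^ b))
5. [or_idem →] (0 | 0)  →  0;  cost 5 ≤ 5, done

(0 ^ (b ^ b))   [cost 5]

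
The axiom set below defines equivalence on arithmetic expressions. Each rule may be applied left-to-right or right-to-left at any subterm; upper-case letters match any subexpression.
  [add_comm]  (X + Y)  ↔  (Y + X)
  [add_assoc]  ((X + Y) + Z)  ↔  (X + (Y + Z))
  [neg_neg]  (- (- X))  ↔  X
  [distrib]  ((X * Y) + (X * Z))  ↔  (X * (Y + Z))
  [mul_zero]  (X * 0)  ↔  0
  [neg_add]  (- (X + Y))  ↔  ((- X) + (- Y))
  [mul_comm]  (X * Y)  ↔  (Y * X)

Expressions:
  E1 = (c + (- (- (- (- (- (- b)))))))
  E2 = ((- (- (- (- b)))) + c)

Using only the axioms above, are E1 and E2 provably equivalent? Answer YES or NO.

(1) (- (- (- (- b))))  =[neg_neg →]=  (- (- b))    ⊢ (c + (- (- (- (- b)))))
(2) (- (- b))  =[neg_neg →]=  b    ⊢ (c + (- (- b)))
(3) (c + (- (- b)))  =[add_comm →]=  ((- (- b)) + c)
(4) (- (- b))  =[neg_neg ←]=  (- (- (- (- b))))    ⊢ E2

YES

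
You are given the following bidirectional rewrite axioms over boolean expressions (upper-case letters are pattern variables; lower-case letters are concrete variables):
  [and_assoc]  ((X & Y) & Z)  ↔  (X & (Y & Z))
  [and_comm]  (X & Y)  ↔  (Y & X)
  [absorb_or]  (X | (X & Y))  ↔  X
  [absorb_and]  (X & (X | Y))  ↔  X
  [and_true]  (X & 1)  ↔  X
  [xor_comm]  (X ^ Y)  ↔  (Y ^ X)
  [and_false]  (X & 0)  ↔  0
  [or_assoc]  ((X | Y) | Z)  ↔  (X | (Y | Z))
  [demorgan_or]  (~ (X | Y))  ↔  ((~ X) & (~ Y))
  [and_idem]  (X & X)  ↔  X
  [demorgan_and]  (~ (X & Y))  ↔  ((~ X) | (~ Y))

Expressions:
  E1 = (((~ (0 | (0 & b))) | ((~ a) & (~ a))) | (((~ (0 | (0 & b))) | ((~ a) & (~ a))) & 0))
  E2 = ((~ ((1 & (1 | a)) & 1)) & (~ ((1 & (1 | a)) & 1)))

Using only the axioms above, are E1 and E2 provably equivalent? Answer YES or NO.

NO

All listed rules preserve value, hence provable equivalence implies equal values everywhere; look for a separating assignment.
a=0, b=0 gives E1 ↦ 1, E2 ↦ 0; values differ ⇒ not provably equivalent.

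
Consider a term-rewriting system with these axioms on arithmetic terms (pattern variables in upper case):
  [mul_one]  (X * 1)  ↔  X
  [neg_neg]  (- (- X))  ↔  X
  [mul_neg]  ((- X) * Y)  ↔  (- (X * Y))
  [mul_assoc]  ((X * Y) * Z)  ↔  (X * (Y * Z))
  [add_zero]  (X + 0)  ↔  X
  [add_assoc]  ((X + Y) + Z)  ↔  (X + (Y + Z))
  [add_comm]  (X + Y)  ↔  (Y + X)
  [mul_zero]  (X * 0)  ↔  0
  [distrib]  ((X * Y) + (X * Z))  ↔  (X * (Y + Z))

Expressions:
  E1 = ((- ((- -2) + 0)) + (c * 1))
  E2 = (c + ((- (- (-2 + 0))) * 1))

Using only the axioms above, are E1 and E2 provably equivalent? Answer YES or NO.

YES

1. [add_zero →] ((- -2) + 0)  →  (- -2);  E1 = ((- (- -2)) + (c * 1))
2. [neg_neg →] (- (- -2))  →  -2;  E1 = (-2 + (c * 1))
3. [mul_one →] (c * 1)  →  c;  E1 = (-2 + c)
4. [add_comm →] (-2 + c)  →  (c + -2)
5. [neg_neg ←] -2  →  (- (- -2));  E1 = (c + (- (- -2)))
6. [add_zero ←] -2  →  (-2 + 0);  E1 = (c + (- (- (-2 + 0))))
7. [mul_one ←] (- (- (-2 + 0)))  →  ((- (- (-2 + 0))) * 1);  this is E2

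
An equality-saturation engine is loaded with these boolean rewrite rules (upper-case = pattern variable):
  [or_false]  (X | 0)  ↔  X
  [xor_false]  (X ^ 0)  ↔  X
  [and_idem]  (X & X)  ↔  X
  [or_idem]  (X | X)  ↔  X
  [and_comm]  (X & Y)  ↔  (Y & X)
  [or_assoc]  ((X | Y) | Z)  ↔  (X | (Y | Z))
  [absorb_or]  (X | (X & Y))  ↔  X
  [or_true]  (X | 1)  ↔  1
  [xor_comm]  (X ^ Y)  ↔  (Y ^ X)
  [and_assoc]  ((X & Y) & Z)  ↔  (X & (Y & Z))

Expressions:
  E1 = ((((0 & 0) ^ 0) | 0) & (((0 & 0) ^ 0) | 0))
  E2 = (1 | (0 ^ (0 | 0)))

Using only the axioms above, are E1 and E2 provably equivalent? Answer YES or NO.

NO

All listed rules preserve value, hence provable equivalence implies equal values everywhere; look for a separating assignment.
the empty assignment (no variables occur) gives E1 ↦ 0, E2 ↦ 1; values differ ⇒ not provably equivalent.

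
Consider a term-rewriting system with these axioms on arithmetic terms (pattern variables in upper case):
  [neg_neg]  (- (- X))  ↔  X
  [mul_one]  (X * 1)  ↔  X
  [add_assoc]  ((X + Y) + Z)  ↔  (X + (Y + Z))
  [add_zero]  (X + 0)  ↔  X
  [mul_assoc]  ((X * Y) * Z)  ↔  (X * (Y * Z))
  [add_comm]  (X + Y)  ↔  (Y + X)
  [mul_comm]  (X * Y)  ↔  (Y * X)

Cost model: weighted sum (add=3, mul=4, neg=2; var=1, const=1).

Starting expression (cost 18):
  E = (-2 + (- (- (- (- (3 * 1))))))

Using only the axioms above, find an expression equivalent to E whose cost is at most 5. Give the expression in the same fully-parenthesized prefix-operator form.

(-2 + 3)   [cost 5]

1. [mul_one →] (3 * 1)  →  3;  E = (-2 + (- (- (- (- 3)))))
2. [neg_neg →] (- (- (- 3)))  →  (- 3);  E = (-2 + (- (- 3)))
3. [neg_neg →] (- (- 3))  →  3;  cost 5 ≤ 5, done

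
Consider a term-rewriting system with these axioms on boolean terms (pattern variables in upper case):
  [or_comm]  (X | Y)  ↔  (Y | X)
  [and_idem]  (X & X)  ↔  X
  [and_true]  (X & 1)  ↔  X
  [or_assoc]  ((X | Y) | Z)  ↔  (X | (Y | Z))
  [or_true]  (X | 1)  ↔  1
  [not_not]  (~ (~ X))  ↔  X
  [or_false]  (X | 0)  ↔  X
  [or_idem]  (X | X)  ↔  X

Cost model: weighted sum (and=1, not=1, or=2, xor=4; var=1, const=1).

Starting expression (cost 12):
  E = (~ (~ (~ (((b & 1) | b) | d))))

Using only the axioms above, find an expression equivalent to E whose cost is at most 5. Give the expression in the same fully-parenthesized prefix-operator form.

(1) (b & 1)  =[and_true →]=  b    ⊢ (~ (~ (~ ((b | b) | d))))
(2) (b | b)  =[or_idem →]=  b    ⊢ (~ (~ (~ (b | d))))
(3) (~ (~ (~ (b | d))))  =[not_not →]=  (~ (b | d))    ⊢ cost 5, within 5

(~ (b | d))   [cost 5]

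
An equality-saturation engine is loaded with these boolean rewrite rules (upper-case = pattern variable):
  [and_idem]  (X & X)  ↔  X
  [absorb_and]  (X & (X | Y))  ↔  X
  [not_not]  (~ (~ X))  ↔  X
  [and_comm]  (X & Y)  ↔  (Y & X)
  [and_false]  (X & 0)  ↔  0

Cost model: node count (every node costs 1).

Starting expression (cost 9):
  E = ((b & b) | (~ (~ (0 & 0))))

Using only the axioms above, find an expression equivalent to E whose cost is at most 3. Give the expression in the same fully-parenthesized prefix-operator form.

1. [not_not →] (~ (~ (0 & 0)))  →  (0 & 0);  E = ((b & b) | (0 & 0))
2. [and_idem →] (0 & 0)  →  0;  E = ((b & b) | 0)
3. [and_idem →] (b & b)  →  b;  cost 3 ≤ 3, done

(b | 0)   [cost 3]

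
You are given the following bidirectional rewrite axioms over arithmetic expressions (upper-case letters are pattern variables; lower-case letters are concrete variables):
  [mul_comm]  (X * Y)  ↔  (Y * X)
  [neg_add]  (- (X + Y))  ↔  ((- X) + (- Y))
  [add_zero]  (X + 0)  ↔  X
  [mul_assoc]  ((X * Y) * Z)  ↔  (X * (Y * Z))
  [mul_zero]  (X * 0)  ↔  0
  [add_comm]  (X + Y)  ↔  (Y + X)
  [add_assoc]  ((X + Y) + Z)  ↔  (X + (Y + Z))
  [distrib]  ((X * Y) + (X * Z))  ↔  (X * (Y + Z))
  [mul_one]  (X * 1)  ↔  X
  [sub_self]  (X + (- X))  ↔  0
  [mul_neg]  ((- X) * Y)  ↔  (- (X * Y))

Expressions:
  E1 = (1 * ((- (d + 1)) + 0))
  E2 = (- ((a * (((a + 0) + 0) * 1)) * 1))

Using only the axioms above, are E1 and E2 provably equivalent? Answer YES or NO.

NO

The axioms are sound identities: if E1 ↔* E2 then E1 and E2 evaluate identically under any assignment.
Under a=0, d=0: E1 evaluates to -1, E2 to 0. Distinct ⇒ no rewrite sequence connects them.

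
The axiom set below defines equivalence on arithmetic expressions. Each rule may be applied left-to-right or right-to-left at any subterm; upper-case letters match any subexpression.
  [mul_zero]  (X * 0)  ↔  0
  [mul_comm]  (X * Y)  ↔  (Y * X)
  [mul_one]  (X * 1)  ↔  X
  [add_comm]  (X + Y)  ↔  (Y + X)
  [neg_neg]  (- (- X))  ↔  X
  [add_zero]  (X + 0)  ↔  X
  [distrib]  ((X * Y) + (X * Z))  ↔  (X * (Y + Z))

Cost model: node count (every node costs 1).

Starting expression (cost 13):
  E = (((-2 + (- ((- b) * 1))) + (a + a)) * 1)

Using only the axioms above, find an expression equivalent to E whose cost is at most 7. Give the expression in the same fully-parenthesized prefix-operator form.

1. [mul_one →] ((- b) * 1)  →  (- b);  E = (((-2 + (- (- b))) + (a + a)) * 1)
2. [mul_one →] (((-2 + (- (- b))) + (a + a)) * 1)  →  ((-2 + (- (- b))) + (a + a))
3. [neg_neg →] (- (- b))  →  b;  cost 7 ≤ 7, done

((-2 + b) + (a + a))   [cost 7]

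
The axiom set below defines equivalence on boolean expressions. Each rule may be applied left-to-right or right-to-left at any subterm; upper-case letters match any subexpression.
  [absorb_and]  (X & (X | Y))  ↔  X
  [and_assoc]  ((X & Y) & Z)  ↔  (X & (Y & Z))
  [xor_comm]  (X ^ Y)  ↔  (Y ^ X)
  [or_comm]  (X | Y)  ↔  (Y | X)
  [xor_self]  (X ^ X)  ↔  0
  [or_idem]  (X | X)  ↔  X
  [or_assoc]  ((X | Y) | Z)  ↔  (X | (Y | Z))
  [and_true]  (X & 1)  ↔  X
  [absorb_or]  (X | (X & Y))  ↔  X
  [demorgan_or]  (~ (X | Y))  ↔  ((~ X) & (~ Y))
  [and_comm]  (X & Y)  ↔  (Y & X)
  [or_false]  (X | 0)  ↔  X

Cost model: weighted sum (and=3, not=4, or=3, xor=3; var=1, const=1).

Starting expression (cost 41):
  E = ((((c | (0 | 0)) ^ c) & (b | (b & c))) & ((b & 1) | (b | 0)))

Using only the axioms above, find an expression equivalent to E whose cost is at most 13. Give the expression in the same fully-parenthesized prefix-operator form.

(((c ^ c) & b) & b)   [cost 13]

1. [or_idem →] (0 | 0)  →  0;  E = ((((c | 0) ^ c) & (b | (b & c))) & ((b & 1) | (b | 0)))
2. [absorb_or →] (b | (b & c))  →  b;  E = ((((c | 0) ^ c) & b) & ((b & 1) | (b | 0)))
3. [and_true →] (b & 1)  →  b;  E = ((((c | 0) ^ c) & b) & (b | (b | 0)))
4. [or_false →] (c | 0)  →  c;  E = (((c ^ c) & b) & (b | (b | 0)))
5. [or_false →] (b | 0)  →  b;  E = (((c ^ c) & b) & (b | b))
6. [or_idem →] (b | b)  →  b;  cost 13 ≤ 13, done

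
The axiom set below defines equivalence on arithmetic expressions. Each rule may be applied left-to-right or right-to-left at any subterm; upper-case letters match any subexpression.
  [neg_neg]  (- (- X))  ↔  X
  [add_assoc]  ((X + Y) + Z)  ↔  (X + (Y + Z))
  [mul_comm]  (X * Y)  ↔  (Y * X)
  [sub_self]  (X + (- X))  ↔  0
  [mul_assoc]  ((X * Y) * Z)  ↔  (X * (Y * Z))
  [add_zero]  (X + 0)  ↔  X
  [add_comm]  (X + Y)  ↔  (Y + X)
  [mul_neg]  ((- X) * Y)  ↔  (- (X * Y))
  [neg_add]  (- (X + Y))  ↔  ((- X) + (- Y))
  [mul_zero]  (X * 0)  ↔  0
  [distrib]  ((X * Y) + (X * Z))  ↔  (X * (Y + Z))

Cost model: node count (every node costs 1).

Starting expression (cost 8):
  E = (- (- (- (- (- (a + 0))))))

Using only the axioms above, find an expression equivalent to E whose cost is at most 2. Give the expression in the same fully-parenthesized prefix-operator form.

(- a)   [cost 2]

(1) (a + 0)  =[add_zero →]=  a    ⊢ (- (- (- (- (- a)))))
(2) (- (- (- (- a))))  =[neg_neg →]=  (- (- a))    ⊢ (- (- (- a)))
(3) (- (- (- a)))  =[neg_neg →]=  (- a)    ⊢ cost 2, within 2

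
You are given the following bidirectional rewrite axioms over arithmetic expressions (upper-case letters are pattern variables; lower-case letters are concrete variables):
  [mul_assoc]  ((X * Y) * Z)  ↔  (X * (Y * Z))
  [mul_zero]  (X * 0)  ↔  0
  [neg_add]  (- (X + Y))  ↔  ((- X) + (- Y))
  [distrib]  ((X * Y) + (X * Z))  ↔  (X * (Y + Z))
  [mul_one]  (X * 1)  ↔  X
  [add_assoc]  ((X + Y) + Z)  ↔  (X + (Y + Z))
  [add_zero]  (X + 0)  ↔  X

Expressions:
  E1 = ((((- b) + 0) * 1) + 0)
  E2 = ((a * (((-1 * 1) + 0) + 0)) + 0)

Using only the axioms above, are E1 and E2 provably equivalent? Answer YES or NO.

NO

All listed rules preserve value, hence provable equivalence implies equal values everywhere; look for a separating assignment.
a=0, b=1 gives E1 ↦ -1, E2 ↦ 0; values differ ⇒ not provably equivalent.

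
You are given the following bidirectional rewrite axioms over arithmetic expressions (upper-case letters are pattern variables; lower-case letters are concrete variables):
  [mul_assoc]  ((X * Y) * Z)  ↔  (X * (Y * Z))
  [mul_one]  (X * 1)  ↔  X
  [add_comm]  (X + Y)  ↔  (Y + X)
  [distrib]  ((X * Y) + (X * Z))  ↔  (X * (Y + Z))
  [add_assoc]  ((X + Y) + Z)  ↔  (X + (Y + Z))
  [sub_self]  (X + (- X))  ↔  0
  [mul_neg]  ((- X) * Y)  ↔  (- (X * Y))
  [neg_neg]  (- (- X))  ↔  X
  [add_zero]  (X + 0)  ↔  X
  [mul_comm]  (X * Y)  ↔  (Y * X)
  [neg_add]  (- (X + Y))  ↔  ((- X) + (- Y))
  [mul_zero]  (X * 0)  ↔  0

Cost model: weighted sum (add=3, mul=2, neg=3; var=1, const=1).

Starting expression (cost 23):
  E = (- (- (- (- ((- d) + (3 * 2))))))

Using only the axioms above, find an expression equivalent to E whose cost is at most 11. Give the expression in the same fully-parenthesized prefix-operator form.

(1) ((- d) + (3 * 2))  =[add_comm →]=  ((3 * 2) + (- d))    ⊢ (- (- (- (- ((3 * 2) + (- d))))))
(2) (- (- (- ((3 * 2) + (- d)))))  =[neg_neg →]=  (- ((3 * 2) + (- d)))    ⊢ (- (- ((3 * 2) + (- d))))
(3) (- (- ((3 * 2) + (- d))))  =[neg_neg →]=  ((3 * 2) + (- d))    ⊢ cost 11, within 11

((3 * 2) + (- d))   [cost 11]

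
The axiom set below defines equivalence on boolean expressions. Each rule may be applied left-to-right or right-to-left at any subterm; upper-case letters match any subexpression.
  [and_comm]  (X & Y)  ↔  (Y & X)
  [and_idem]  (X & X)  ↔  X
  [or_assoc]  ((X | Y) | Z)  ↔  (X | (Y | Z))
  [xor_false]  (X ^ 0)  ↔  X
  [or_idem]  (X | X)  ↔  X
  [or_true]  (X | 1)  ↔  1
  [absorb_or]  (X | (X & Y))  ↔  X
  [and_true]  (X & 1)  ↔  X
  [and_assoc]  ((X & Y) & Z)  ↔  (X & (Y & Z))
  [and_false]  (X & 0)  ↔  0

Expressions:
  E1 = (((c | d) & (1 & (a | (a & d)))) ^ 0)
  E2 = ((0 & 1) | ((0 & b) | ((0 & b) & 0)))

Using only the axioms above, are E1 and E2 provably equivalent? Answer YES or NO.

The axioms are sound identities: if E1 ↔* E2 then E1 and E2 evaluate identically under any assignment.
Under a=1, b=0, c=0, d=1: E1 evaluates to 1, E2 to 0. Distinct ⇒ no rewrite sequence connects them.

NO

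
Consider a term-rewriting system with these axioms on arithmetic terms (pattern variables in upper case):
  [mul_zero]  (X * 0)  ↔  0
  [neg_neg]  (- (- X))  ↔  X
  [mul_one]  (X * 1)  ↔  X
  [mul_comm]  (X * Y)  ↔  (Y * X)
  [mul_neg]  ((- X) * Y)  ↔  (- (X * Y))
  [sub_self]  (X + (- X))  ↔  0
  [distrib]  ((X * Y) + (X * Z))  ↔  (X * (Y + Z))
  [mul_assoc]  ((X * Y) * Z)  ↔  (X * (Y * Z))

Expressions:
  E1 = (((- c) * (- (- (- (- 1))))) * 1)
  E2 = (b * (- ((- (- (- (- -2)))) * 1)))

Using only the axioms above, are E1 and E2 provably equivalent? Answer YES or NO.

NO

Every axiom is a valid identity, so a rewrite proof would force E1 and E2 to agree under every assignment.
At b=0, c=1: E1 = -1 but E2 = 0; they differ, so no derivation exists.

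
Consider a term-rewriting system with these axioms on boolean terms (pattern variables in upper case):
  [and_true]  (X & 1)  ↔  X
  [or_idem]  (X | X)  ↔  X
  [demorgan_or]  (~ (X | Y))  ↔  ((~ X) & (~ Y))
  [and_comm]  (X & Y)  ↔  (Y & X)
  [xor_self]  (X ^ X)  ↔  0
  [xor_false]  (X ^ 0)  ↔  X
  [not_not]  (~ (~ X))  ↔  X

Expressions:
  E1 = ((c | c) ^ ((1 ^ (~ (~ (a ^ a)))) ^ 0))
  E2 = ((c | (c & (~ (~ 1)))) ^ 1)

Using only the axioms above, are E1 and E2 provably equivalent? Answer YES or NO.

(1) (~ (~ (a ^ a)))  =[not_not →]=  (a ^ a)    ⊢ ((c | c) ^ ((1 ^ (a ^ a)) ^ 0))
(2) ((1 ^ (a ^ a)) ^ 0)  =[xor_false →]=  (1 ^ (a ^ a))    ⊢ ((c | c) ^ (1 ^ (a ^ a)))
(3) (a ^ a)  =[xor_self →]=  0    ⊢ ((c | c) ^ (1 ^ 0))
(4) (1 ^ 0)  =[xor_false →]=  1    ⊢ ((c | c) ^ 1)
(5) c  =[and_true ←]=  (c & 1)    ⊢ ((c | (c & 1)) ^ 1)
(6) 1  =[not_not ←]=  (~ (~ 1))    ⊢ E2

YES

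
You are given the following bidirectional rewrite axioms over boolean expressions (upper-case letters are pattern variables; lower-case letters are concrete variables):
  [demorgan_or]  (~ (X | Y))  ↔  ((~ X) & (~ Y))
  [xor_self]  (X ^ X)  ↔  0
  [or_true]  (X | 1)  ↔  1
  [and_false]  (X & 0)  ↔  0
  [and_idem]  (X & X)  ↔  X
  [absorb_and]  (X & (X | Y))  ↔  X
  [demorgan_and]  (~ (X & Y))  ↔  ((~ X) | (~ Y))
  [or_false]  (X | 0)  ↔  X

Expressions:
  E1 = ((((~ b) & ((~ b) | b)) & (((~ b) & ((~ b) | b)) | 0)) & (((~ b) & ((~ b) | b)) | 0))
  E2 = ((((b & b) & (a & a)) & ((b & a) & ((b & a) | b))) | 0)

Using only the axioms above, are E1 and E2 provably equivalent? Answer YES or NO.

NO

Every axiom is a valid identity, so a rewrite proof would force E1 and E2 to agree under every assignment.
At a=0, b=0: E1 = 1 but E2 = 0; they differ, so no derivation exists.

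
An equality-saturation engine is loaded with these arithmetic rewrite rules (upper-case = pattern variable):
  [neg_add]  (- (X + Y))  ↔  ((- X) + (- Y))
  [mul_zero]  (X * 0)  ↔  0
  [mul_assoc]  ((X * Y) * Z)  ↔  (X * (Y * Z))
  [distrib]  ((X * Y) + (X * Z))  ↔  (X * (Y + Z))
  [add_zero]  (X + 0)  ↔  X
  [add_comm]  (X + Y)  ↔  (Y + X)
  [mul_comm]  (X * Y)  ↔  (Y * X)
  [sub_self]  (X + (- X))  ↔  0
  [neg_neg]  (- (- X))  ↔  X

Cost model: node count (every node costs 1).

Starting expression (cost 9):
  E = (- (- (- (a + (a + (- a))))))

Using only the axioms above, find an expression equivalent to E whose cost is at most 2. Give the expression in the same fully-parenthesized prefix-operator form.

(- a)   [cost 2]

1. [sub_self →] (a + (- a))  →  0;  E = (- (- (- (a + 0))))
2. [add_zero →] (a + 0)  →  a;  E = (- (- (- a)))
3. [neg_neg →] (- (- (- a)))  →  (- a);  cost 2 ≤ 2, done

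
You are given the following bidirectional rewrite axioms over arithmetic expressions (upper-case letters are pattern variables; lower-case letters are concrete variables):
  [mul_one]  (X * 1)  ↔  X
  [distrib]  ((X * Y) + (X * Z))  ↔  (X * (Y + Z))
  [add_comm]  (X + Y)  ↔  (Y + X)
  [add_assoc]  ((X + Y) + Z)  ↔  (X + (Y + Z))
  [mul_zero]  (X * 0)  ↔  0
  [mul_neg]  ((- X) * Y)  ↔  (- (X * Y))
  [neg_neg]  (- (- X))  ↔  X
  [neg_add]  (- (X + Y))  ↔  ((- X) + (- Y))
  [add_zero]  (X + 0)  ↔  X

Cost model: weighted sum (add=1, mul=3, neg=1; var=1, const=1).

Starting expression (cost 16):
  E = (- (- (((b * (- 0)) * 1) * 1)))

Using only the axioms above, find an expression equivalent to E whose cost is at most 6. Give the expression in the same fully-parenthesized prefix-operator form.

(1) ((b * (- 0)) * 1)  =[mul_one →]=  (b * (- 0))    ⊢ (- (- ((b * (- 0)) * 1)))
(2) (- (- ((b * (- 0)) * 1)))  =[neg_neg →]=  ((b * (- 0)) * 1)
(3) ((b * (- 0)) * 1)  =[mul_one →]=  (b * (- 0))    ⊢ cost 6, within 6

(b * (- 0))   [cost 6]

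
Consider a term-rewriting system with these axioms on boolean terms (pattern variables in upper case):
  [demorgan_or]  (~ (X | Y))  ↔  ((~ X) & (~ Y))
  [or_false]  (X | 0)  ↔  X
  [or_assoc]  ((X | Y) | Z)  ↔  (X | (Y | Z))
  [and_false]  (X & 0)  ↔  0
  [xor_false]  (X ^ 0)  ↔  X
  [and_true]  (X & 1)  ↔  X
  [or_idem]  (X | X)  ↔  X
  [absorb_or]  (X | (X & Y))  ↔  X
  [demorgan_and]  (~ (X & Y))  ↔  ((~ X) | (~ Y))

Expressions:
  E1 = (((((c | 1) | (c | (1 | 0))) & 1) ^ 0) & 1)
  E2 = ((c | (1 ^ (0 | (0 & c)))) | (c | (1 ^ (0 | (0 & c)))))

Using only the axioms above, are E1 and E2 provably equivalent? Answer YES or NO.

1. [and_true →] (((((c | 1) | (c | (1 | 0))) & 1) ^ 0) & 1)  →  ((((c | 1) | (c | (1 | 0))) & 1) ^ 0)
2. [xor_false →] ((((c | 1) | (c | (1 | 0))) & 1) ^ 0)  →  (((c | 1) | (c | (1 | 0))) & 1)
3. [or_false →] (1 | 0)  →  1;  E1 = (((c | 1) | (c | 1)) & 1)
4. [and_true →] (((c | 1) | (c | 1)) & 1)  →  ((c | 1) | (c | 1))
5. [or_idem →] ((c | 1) | (c | 1))  →  (c | 1)
6. [xor_false ←] 1  →  (1 ^ 0);  E1 = (c | (1 ^ 0))
7. [absorb_or ←] 0  →  (0 | (0 & c));  E1 = (c | (1 ^ (0 | (0 & c))))
8. [or_idem ←] (c | (1 ^ (0 | (0 & c))))  →  ((c | (1 ^ (0 | (0 & c)))) | (c | (1 ^ (0 | (0 & c)))));  this is E2

YES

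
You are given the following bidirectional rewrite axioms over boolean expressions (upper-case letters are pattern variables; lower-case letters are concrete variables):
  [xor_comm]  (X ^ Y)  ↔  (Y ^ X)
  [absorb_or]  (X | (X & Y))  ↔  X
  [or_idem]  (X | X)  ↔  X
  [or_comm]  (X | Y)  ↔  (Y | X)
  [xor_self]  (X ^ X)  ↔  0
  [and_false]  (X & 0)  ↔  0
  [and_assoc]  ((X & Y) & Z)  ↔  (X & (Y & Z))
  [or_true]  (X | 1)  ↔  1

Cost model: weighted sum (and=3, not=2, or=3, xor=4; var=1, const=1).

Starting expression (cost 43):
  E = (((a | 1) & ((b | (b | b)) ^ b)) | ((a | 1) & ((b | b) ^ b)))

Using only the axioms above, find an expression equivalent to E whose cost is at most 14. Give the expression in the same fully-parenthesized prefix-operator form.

((a | 1) & (b ^ b))   [cost 14]

(1) (b | b)  =[or_idem →]=  b    ⊢ (((a | 1) & ((b | b) ^ b)) | ((a | 1) & ((b | b) ^ b)))
(2) (((a | 1) & ((b | b) ^ b)) | ((a | 1) & ((b | b) ^ b)))  =[or_idem →]=  ((a | 1) & ((b | b) ^ b))
(3) (b | b)  =[or_idem →]=  b    ⊢ cost 14, within 14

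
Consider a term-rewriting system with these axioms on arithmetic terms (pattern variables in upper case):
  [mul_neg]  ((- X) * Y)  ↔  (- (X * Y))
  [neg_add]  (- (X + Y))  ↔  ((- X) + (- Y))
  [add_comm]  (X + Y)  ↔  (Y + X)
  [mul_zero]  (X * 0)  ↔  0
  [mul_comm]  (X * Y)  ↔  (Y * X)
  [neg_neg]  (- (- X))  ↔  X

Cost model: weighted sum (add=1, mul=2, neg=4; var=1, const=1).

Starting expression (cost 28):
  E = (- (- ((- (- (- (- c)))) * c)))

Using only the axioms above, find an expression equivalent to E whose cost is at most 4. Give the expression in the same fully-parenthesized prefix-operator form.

step 1: neg_neg (→) rewrites (- (- (- (- c)))) into (- (- c)), now (- (- ((- (- c)) * c)))
step 2: neg_neg (→) rewrites (- (- c)) into c, now (- (- (c * c)))
step 3: neg_neg (→) rewrites (- (- (c * c))) into (c * c), reaching cost 4 (bound 4)

(c * c)   [cost 4]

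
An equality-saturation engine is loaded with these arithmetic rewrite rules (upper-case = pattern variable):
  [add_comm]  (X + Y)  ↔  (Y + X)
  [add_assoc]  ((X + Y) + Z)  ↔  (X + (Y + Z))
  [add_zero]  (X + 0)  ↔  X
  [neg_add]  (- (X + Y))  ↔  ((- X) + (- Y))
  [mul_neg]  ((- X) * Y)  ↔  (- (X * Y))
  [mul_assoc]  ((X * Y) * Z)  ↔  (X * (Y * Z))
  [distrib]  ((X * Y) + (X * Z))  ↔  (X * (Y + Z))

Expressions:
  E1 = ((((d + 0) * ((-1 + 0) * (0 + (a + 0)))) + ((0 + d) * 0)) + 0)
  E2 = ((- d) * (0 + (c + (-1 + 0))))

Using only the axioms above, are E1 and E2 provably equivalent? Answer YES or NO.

NO

Every axiom is a valid identity, so a rewrite proof would force E1 and E2 to agree under every assignment.
At a=0, c=0, d=1: E1 = 0 but E2 = 1; they differ, so no derivation exists.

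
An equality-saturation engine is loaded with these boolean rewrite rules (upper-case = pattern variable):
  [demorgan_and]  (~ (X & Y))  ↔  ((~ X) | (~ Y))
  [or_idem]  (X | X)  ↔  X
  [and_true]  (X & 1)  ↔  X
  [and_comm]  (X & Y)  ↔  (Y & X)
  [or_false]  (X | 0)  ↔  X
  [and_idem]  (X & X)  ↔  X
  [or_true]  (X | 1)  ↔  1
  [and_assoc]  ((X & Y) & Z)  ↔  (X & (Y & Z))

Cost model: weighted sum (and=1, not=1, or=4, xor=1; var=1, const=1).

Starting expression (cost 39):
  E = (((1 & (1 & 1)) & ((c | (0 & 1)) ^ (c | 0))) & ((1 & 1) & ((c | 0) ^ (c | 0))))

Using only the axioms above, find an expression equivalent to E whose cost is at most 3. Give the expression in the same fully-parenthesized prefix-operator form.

step 1: and_true (→) rewrites (0 & 1) into 0, now (((1 & (1 & 1)) & ((c | 0) ^ (c | 0))) & ((1 & 1) & ((c | 0) ^ (c | 0))))
step 2: and_true (→) rewrites (1 & 1) into 1, now (((1 & 1) & ((c | 0) ^ (c | 0))) & ((1 & 1) & ((c | 0) ^ (c | 0))))
step 3: and_idem (→) rewrites (((1 & 1) & ((c | 0) ^ (c | 0))) & ((1 & 1) & ((c | 0) ^ (c | 0)))) into ((1 & 1) & ((c | 0) ^ (c | 0)))
step 4: and_comm (→) rewrites ((1 & 1) & ((c | 0) ^ (c | 0))) into (((c | 0) ^ (c | 0)) & (1 & 1))
step 5: or_false (→) rewrites (c | 0) into c, now ((c ^ (c | 0)) & (1 & 1))
step 6: or_false (→) rewrites (c | 0) into c, now ((c ^ c) & (1 & 1))
step 7: and_idem (→) rewrites (1 & 1) into 1, now ((c ^ c) & 1)
step 8: and_true (→) rewrites ((c ^ c) & 1) into (c ^ c), reaching cost 3 (bound 3)

(c ^ c)   [cost 3]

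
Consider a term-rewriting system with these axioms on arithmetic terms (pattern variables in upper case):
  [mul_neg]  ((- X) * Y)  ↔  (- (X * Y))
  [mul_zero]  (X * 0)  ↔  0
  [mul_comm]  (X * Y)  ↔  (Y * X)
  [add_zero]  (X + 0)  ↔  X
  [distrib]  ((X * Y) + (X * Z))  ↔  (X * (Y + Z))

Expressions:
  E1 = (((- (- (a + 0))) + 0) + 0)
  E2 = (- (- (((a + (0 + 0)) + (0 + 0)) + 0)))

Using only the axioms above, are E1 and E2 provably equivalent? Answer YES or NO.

step 1: add_zero (→) rewrites (((- (- (a + 0))) + 0) + 0) into ((- (- (a + 0))) + 0)
step 2: add_zero (→) rewrites (a + 0) into a, now ((- (- a)) + 0)
step 3: add_zero (→) rewrites ((- (- a)) + 0) into (- (- a))
step 4: add_zero (←) rewrites a into (a + 0), now (- (- (a + 0)))
step 5: add_zero (←) rewrites a into (a + 0), now (- (- ((a + 0) + 0)))
step 6: add_zero (←) rewrites 0 into (0 + 0), now (- (- ((a + (0 + 0)) + 0)))
step 7: add_zero (←) rewrites a into (a + 0), now (- (- (((a + 0) + (0 + 0)) + 0)))
step 8: add_zero (←) rewrites 0 into (0 + 0), which is E2

YES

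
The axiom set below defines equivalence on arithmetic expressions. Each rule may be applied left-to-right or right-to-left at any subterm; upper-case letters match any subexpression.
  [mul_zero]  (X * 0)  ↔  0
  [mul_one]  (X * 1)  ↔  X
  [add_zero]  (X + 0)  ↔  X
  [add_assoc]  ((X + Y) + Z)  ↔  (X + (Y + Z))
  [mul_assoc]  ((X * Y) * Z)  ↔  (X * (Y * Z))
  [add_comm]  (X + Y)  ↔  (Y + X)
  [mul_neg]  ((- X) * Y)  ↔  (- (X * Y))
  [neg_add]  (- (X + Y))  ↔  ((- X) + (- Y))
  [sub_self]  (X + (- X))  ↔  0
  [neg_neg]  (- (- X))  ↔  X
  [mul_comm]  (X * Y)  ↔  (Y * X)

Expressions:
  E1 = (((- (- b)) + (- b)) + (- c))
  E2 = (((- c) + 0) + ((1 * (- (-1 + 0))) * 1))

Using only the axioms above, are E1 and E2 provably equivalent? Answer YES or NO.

Every axiom is a valid identity, so a rewrite proof would force E1 and E2 to agree under every assignment.
At b=0, c=0: E1 = 0 but E2 = 1; they differ, so no derivation exists.

NO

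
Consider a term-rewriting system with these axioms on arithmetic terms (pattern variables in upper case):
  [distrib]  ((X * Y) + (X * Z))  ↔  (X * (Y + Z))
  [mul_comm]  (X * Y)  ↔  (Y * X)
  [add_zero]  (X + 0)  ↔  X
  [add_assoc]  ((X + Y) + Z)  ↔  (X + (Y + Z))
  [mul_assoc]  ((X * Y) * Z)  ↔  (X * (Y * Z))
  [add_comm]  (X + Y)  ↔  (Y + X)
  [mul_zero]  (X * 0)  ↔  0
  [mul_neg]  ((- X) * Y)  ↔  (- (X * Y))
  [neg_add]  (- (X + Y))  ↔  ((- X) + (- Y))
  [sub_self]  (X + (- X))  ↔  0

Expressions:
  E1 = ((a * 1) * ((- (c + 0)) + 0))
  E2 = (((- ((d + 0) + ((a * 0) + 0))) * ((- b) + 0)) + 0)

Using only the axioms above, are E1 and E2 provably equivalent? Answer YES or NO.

NO

Every axiom is a valid identity, so a rewrite proof would force E1 and E2 to agree under every assignment.
At a=0, b=1, c=0, d=1: E1 = 0 but E2 = 1; they differ, so no derivation exists.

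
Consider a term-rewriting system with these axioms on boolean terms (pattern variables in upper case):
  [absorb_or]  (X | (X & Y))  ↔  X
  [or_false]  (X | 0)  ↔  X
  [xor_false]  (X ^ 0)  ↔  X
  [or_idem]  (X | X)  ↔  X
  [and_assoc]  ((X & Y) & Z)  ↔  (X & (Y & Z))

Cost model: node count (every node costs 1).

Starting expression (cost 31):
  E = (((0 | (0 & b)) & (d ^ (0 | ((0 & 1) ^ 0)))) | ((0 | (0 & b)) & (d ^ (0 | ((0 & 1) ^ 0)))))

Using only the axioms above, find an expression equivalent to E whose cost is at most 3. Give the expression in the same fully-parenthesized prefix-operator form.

(0 & d)   [cost 3]

step 1: or_idem (→) rewrites (((0 | (0 & b)) & (d ^ (0 | ((0 & 1) ^ 0)))) | ((0 | (0 & b)) & (d ^ (0 | ((0 & 1) ^ 0))))) into ((0 | (0 & b)) & (d ^ (0 | ((0 & 1) ^ 0))))
step 2: xor_false (→) rewrites ((0 & 1) ^ 0) into (0 & 1), now ((0 | (0 & b)) & (d ^ (0 | (0 & 1))))
step 3: absorb_or (→) rewrites (0 | (0 & 1)) into 0, now ((0 | (0 & b)) & (d ^ 0))
step 4: absorb_or (→) rewrites (0 | (0 & b)) into 0, now (0 & (d ^ 0))
step 5: xor_false (→) rewrites (d ^ 0) into d, reaching cost 3 (bound 3)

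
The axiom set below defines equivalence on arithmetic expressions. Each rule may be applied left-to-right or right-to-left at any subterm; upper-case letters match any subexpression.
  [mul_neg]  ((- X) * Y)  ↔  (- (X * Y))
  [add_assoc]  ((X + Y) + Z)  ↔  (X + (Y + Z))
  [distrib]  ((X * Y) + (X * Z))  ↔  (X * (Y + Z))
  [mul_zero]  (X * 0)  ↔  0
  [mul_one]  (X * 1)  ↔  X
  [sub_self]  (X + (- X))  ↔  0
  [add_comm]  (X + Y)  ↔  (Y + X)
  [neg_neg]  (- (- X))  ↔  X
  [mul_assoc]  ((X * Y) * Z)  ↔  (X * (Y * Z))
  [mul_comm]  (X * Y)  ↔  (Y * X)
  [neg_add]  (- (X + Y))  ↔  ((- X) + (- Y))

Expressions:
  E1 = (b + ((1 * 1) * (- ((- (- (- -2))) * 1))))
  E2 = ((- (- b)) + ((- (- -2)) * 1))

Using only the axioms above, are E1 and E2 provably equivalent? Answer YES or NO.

YES

1. [neg_neg →] (- (- -2))  →  -2;  E1 = (b + ((1 * 1) * (- ((- -2) * 1))))
2. [mul_one →] ((- -2) * 1)  →  (- -2);  E1 = (b + ((1 * 1) * (- (- -2))))
3. [neg_neg →] (- (- -2))  →  -2;  E1 = (b + ((1 * 1) * -2))
4. [mul_one →] (1 * 1)  →  1;  E1 = (b + (1 * -2))
5. [mul_comm →] (1 * -2)  →  (-2 * 1);  E1 = (b + (-2 * 1))
6. [neg_neg ←] b  →  (- (- b));  E1 = ((- (- b)) + (-2 * 1))
7. [neg_neg ←] -2  →  (- (- -2));  this is E2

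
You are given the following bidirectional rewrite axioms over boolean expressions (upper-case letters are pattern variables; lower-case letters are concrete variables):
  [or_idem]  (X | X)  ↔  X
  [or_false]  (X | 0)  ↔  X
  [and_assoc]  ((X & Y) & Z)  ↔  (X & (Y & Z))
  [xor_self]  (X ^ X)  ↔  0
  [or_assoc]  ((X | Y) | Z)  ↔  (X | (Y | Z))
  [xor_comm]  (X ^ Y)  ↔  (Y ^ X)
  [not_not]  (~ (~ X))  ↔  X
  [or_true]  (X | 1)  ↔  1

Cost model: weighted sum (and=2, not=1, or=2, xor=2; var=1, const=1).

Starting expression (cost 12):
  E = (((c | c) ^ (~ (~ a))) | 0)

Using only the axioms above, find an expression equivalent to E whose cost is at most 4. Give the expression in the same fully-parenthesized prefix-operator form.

step 1: not_not (→) rewrites (~ (~ a)) into a, now (((c | c) ^ a) | 0)
step 2: or_idem (→) rewrites (c | c) into c, now ((c ^ a) | 0)
step 3: or_false (→) rewrites ((c ^ a) | 0) into (c ^ a), reaching cost 4 (bound 4)

(c ^ a)   [cost 4]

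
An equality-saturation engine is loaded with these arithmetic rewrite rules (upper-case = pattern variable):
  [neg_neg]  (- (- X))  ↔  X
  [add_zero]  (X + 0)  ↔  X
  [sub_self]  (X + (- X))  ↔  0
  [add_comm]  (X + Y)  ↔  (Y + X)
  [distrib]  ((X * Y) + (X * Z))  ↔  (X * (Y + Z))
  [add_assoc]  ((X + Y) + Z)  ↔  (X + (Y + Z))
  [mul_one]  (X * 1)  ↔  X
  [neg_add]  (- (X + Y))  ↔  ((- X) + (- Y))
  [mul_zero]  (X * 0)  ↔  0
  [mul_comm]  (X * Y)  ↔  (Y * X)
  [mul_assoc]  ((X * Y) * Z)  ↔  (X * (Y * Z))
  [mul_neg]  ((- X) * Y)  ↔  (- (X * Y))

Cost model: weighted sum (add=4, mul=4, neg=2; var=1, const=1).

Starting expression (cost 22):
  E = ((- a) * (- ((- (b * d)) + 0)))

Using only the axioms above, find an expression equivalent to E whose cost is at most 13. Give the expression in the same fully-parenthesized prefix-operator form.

((- a) * (b * d))   [cost 13]

(1) ((- (b * d)) + 0)  =[add_zero →]=  (- (b * d))    ⊢ ((- a) * (- (- (b * d))))
(2) (- (- (b * d)))  =[neg_neg →]=  (b * d)    ⊢ cost 13, within 13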